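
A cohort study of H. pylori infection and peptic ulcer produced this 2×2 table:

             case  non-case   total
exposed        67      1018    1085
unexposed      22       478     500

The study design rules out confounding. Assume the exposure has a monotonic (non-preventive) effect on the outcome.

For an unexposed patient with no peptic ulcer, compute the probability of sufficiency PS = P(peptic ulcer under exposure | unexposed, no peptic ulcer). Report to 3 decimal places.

p₁ = P(outcome | exposed) = 67/1085 = 0.061751
p₀ = P(outcome | unexposed) = 22/500 = 0.044
Under exogeneity and monotonicity, PS = (p₁ − p₀)/(1 − p₀).
PS = (0.061751 − 0.044) / 0.956 ≈ 0.0186

PS ≈ 0.019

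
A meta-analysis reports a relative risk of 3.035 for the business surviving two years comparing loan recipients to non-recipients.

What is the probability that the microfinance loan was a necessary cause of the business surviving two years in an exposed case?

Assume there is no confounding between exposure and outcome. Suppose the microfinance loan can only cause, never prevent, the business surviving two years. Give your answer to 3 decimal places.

Under exogeneity and monotonicity, PN = (RR − 1) / RR = 1 − 1/RR.
PN = (3.035 − 1) / 3.035 = 2.035 / 3.035 ≈ 0.6705

PN ≈ 0.671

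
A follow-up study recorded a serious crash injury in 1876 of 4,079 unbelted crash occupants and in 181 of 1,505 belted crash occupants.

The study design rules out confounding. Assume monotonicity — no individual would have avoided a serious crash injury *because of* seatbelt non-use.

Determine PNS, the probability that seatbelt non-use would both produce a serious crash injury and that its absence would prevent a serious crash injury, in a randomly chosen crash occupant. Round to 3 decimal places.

PNS ≈ 0.340

p₁ = P(outcome | exposed) = 1876/4079 = 0.45992
p₀ = P(outcome | unexposed) = 181/1505 = 0.12027
Under exogeneity and monotonicity, PNS = p₁ − p₀.
PNS = 0.45992 − 0.12027 = 0.33965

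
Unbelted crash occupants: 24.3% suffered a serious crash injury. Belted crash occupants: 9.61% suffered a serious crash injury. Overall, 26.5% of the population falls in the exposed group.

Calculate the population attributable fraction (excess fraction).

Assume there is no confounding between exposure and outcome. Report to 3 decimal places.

p₁ = 0.243, p₀ = 0.0961.
Overall risk P(Y=1) = π·p₁ + (1−π)·p₀ = 0.265×0.243 + 0.735×0.0961 = 0.13503.
Under exogeneity, PAF = [P(Y=1) − p₀] / P(Y=1).
PAF = (0.13503 − 0.0961) / 0.13503 ≈ 0.2883

PAF ≈ 0.288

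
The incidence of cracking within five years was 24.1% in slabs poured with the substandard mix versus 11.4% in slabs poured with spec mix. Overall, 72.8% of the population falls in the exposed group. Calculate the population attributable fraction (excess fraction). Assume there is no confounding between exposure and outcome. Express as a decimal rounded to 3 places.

PAF ≈ 0.448

p₁ = 0.241, p₀ = 0.114.
Overall risk P(Y=1) = π·p₁ + (1−π)·p₀ = 0.728×0.241 + 0.272×0.114 = 0.20646.
Under exogeneity, PAF = [P(Y=1) − p₀] / P(Y=1).
PAF = (0.20646 − 0.114) / 0.20646 ≈ 0.4478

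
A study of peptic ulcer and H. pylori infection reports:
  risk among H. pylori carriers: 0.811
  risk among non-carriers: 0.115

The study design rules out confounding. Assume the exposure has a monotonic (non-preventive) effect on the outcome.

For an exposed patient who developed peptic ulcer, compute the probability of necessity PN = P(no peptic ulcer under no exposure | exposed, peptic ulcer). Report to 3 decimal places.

PN ≈ 0.858

Let p₁ = 0.811, p₀ = 0.115.
Under exogeneity and monotonicity, PN = (p₁ − p₀) / p₁.
PN = (0.811 − 0.115) / 0.811 = 0.696 / 0.811 ≈ 0.8582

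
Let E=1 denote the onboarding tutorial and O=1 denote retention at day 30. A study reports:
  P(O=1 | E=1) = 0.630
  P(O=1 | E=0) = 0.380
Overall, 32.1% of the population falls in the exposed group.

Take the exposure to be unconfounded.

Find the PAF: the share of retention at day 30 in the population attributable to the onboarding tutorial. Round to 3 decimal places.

PAF ≈ 0.174

Let p₁ = 0.63, p₀ = 0.38.
Overall risk P(Y=1) = π·p₁ + (1−π)·p₀ = 0.321×0.63 + 0.679×0.38 = 0.46025.
Under exogeneity, PAF = [P(Y=1) − p₀] / P(Y=1).
PAF = (0.46025 − 0.38) / 0.46025 ≈ 0.1744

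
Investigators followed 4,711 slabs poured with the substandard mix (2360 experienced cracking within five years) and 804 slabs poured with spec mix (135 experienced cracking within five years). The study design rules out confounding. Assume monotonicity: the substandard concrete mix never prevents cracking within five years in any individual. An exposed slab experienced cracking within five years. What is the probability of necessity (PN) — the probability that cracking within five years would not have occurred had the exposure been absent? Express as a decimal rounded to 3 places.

p₁ = P(outcome | exposed) = 2360/4711 = 0.50096
p₀ = P(outcome | unexposed) = 135/804 = 0.16791
Under exogeneity and monotonicity, PN = (p₁ − p₀) / p₁.
PN = (0.50096 − 0.16791) / 0.50096 = 0.33304 / 0.50096 ≈ 0.6648

PN ≈ 0.665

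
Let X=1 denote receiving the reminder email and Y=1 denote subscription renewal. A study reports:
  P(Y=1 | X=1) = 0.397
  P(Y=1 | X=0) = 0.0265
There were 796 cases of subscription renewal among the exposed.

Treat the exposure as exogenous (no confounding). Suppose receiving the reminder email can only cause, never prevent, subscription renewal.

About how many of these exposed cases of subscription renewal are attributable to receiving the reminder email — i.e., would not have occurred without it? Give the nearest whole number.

about 743 cases

Let p₁ = 0.397, p₀ = 0.0265.
PN = (p₁ − p₀)/p₁ = (0.397 − 0.0265) / 0.397 ≈ 0.93325.
Attributable cases ≈ PN × (exposed cases) = 0.93325 × 796 ≈ 742.87.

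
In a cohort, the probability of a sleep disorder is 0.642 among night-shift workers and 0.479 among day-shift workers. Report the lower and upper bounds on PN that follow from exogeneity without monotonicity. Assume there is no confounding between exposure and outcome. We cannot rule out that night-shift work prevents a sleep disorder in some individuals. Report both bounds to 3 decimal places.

Let p₁ = 0.642, p₀ = 0.479.
Under exogeneity alone the bounds on PN are max{0,(p₁−p₀)/p₁} ≤ PN ≤ min{1,(1−p₀)/p₁}.
  lower = (p₁ − p₀)/p₁ = 0.163 / 0.642 ≈ 0.2539
  upper = min{1, (1 − p₀)/p₁} = 0.521 / 0.642 ≈ 0.8115

0.254 ≤ PN ≤ 0.812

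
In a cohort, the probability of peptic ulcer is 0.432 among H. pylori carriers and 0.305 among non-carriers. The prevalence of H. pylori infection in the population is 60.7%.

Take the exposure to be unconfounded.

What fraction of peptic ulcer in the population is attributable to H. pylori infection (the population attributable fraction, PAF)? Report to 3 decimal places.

Let p₁ = 0.432, p₀ = 0.305.
Overall risk P(Y=1) = π·p₁ + (1−π)·p₀ = 0.607×0.432 + 0.393×0.305 = 0.38209.
Under exogeneity, PAF = [P(Y=1) − p₀] / P(Y=1).
PAF = (0.38209 − 0.305) / 0.38209 ≈ 0.2018

PAF ≈ 0.202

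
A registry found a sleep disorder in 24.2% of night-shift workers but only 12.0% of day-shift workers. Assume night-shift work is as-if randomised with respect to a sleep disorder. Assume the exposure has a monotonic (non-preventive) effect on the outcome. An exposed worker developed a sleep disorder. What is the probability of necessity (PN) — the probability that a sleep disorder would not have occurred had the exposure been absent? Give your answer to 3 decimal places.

p₁ = 0.242, p₀ = 0.12.
Under exogeneity and monotonicity, PN = (p₁ − p₀) / p₁.
PN = (0.242 − 0.12) / 0.242 = 0.122 / 0.242 ≈ 0.5041

PN ≈ 0.504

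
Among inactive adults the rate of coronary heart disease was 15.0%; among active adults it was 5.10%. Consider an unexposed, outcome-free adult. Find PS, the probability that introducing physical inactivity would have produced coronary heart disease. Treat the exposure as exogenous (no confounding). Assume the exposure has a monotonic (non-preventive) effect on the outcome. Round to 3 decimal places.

p₁ = 0.15, p₀ = 0.051.
Under exogeneity and monotonicity, PS = (p₁ − p₀) / (1 − p₀).
PS = (0.15 − 0.051) / (1 − 0.051) = 0.099 / 0.949 ≈ 0.1043

PS ≈ 0.104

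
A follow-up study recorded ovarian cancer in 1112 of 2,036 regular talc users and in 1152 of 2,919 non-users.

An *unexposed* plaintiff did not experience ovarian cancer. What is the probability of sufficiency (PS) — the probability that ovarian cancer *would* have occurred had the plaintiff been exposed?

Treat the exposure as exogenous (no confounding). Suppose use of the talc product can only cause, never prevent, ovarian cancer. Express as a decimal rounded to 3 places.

PS ≈ 0.250

p₁ = P(outcome | exposed) = 1112/2036 = 0.54617
p₀ = P(outcome | unexposed) = 1152/2919 = 0.39466
Under exogeneity and monotonicity, PS = (p₁ − p₀) / (1 − p₀).
PS = (0.54617 − 0.39466) / (1 − 0.39466) = 0.15151 / 0.60534 ≈ 0.2503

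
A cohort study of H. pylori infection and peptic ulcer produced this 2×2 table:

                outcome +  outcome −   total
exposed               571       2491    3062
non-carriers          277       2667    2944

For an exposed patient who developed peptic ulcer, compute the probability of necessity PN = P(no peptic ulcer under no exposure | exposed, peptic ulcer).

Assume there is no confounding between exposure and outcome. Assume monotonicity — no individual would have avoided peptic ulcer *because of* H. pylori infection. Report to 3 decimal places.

PN ≈ 0.495

p₁ = P(outcome | exposed) = 571/3062 = 0.18648
p₀ = P(outcome | unexposed) = 277/2944 = 0.09409
Under exogeneity and monotonicity, PN = (p₁ − p₀)/p₁.
PN = (0.18648 − 0.09409) / 0.18648 ≈ 0.4954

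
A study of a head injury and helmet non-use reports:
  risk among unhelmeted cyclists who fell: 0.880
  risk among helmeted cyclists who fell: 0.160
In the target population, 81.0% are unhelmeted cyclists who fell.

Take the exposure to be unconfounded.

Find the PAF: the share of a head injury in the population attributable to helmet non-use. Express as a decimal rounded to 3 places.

PAF ≈ 0.785

Let p₁ = 0.88, p₀ = 0.16.
Overall risk P(Y=1) = π·p₁ + (1−π)·p₀ = 0.81×0.88 + 0.19×0.16 = 0.7432.
Under exogeneity, PAF = [P(Y=1) − p₀] / P(Y=1).
PAF = (0.7432 − 0.16) / 0.7432 ≈ 0.7847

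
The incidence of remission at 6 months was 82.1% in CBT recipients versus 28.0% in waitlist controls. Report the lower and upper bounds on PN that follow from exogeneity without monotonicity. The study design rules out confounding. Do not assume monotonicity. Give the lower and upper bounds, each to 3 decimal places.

0.659 ≤ PN ≤ 0.877

p₁ = 0.821, p₀ = 0.28.
Under exogeneity alone the bounds on PN are max{0,(p₁−p₀)/p₁} ≤ PN ≤ min{1,(1−p₀)/p₁}.
  lower = (p₁ − p₀)/p₁ = 0.541 / 0.821 ≈ 0.6590
  upper = min{1, (1 − p₀)/p₁} = 0.72 / 0.821 ≈ 0.8770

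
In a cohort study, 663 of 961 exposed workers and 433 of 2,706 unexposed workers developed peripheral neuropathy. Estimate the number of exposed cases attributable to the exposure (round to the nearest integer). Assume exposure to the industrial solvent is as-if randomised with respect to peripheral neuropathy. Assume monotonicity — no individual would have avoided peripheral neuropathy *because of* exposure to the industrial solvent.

p₁ = P(outcome | exposed) = 663/961 = 0.68991
p₀ = P(outcome | unexposed) = 433/2706 = 0.16001
PN = (p₁ − p₀)/p₁ = (0.68991 − 0.16001) / 0.68991 ≈ 0.76806.
Attributable cases ≈ PN × (exposed cases) = 0.76806 × 663 ≈ 509.23.

about 509 cases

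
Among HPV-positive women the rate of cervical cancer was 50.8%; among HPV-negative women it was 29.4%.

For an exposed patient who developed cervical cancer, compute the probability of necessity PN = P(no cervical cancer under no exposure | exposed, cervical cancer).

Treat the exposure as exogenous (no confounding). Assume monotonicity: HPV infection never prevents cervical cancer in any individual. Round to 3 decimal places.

PN ≈ 0.421

p₁ = 0.508, p₀ = 0.294.
Under exogeneity and monotonicity, PN = (p₁ − p₀) / p₁.
PN = (0.508 − 0.294) / 0.508 = 0.214 / 0.508 ≈ 0.4213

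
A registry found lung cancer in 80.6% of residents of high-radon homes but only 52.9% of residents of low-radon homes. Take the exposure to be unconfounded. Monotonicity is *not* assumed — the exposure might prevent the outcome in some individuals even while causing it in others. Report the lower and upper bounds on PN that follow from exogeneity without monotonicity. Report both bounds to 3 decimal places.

0.344 ≤ PN ≤ 0.584

p₁ = 0.806, p₀ = 0.529.
Under exogeneity alone the bounds on PN are max{0,(p₁−p₀)/p₁} ≤ PN ≤ min{1,(1−p₀)/p₁}.
  lower = (p₁ − p₀)/p₁ = 0.277 / 0.806 ≈ 0.3437
  upper = min{1, (1 − p₀)/p₁} = 0.471 / 0.806 ≈ 0.5844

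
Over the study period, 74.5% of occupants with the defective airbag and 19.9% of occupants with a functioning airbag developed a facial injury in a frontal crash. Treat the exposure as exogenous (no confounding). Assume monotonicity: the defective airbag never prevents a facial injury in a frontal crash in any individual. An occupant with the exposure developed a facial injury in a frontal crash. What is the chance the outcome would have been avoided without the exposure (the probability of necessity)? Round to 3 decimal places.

p₁ = 0.745, p₀ = 0.199.
Under exogeneity and monotonicity, PN = (p₁ − p₀) / p₁.
PN = (0.745 − 0.199) / 0.745 = 0.546 / 0.745 ≈ 0.7329

PN ≈ 0.733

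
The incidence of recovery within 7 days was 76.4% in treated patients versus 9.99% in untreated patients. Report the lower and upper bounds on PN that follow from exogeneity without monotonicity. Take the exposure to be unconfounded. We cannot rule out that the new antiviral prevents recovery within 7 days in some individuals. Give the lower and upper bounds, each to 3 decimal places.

0.869 ≤ PN ≤ 1.000

p₁ = 0.764, p₀ = 0.0999.
Under exogeneity alone the bounds on PN are max{0,(p₁−p₀)/p₁} ≤ PN ≤ min{1,(1−p₀)/p₁}.
  lower = (p₁ − p₀)/p₁ = 0.6641 / 0.764 ≈ 0.8692
  upper = min{1, (1 − p₀)/p₁} = 0.9001 / 0.764 ≈ 1.1781 → capped at 1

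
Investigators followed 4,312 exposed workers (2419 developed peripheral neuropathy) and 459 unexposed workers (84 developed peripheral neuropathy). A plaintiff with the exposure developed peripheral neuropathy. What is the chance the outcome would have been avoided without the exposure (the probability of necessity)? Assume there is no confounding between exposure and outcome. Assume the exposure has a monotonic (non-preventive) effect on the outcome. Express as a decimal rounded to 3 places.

p₁ = P(outcome | exposed) = 2419/4312 = 0.56099
p₀ = P(outcome | unexposed) = 84/459 = 0.18301
Under exogeneity and monotonicity, PN = (p₁ − p₀) / p₁.
PN = (0.56099 − 0.18301) / 0.56099 = 0.37799 / 0.56099 ≈ 0.6738

PN ≈ 0.674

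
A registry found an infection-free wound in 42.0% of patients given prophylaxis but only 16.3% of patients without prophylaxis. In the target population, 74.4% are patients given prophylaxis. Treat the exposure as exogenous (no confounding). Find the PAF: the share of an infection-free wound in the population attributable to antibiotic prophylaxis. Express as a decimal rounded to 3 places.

p₁ = 0.42, p₀ = 0.163.
Overall risk P(Y=1) = π·p₁ + (1−π)·p₀ = 0.744×0.42 + 0.256×0.163 = 0.35421.
Under exogeneity, PAF = [P(Y=1) − p₀] / P(Y=1).
PAF = (0.35421 − 0.163) / 0.35421 ≈ 0.5398

PAF ≈ 0.540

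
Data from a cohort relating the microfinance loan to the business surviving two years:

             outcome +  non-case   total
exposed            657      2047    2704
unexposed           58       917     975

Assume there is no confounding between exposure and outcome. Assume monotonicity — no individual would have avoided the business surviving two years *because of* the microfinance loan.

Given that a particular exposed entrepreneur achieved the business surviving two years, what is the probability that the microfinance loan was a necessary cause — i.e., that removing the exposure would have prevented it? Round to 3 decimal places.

PN ≈ 0.755

p₁ = P(outcome | exposed) = 657/2704 = 0.24297
p₀ = P(outcome | unexposed) = 58/975 = 0.059487
Under exogeneity and monotonicity, PN = (p₁ − p₀)/p₁.
PN = (0.24297 − 0.059487) / 0.24297 ≈ 0.7552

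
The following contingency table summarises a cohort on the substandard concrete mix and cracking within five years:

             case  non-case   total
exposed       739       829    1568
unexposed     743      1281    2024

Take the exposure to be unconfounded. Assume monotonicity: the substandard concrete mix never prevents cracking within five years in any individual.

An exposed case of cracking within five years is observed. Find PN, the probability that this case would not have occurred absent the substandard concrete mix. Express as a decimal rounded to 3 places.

p₁ = P(outcome | exposed) = 739/1568 = 0.4713
p₀ = P(outcome | unexposed) = 743/2024 = 0.36709
Under exogeneity and monotonicity, PN = (p₁ − p₀) / p₁.
PN = (0.4713 − 0.36709) / 0.4713 = 0.10421 / 0.4713 ≈ 0.2211

PN ≈ 0.221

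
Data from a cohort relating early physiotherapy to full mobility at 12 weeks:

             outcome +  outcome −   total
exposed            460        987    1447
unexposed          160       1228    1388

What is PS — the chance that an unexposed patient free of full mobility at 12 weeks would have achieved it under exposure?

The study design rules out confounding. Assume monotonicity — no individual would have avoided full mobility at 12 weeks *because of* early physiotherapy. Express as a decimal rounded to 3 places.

p₁ = P(outcome | exposed) = 460/1447 = 0.3179
p₀ = P(outcome | unexposed) = 160/1388 = 0.11527
Under exogeneity and monotonicity, PS = (p₁ − p₀) / (1 − p₀).
PS = (0.3179 − 0.11527) / (1 − 0.11527) = 0.20263 / 0.88473 ≈ 0.2290

PS ≈ 0.229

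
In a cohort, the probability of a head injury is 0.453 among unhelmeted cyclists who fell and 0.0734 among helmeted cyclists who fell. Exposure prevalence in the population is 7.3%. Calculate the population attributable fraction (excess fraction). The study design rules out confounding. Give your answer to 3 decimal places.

Let p₁ = 0.453, p₀ = 0.0734.
Overall risk P(Y=1) = π·p₁ + (1−π)·p₀ = 0.073×0.453 + 0.927×0.0734 = 0.10111.
Under exogeneity, PAF = [P(Y=1) − p₀] / P(Y=1).
PAF = (0.10111 − 0.0734) / 0.10111 ≈ 0.2741

PAF ≈ 0.274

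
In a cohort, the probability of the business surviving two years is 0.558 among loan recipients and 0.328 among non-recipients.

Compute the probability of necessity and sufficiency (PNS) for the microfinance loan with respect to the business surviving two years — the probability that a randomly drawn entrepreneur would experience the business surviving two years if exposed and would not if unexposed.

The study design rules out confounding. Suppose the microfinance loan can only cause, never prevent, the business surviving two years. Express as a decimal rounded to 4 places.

PNS ≈ 0.2300

Let p₁ = 0.558, p₀ = 0.328.
Under exogeneity and monotonicity, PNS = p₁ − p₀.
PNS = 0.558 − 0.328 = 0.23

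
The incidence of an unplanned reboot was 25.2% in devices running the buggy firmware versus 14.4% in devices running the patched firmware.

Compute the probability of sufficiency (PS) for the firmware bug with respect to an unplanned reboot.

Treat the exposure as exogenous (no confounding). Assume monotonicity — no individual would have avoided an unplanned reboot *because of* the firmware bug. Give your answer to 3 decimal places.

p₁ = 0.252, p₀ = 0.144.
Under exogeneity and monotonicity, PS = (p₁ − p₀) / (1 − p₀).
PS = (0.252 − 0.144) / (1 − 0.144) = 0.108 / 0.856 ≈ 0.1262

PS ≈ 0.126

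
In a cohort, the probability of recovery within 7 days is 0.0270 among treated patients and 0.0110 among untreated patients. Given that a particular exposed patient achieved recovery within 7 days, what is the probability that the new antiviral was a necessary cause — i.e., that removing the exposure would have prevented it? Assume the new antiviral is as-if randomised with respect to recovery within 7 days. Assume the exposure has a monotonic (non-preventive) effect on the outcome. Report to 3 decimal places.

Let p₁ = 0.027, p₀ = 0.011.
Under exogeneity and monotonicity, PN = (p₁ − p₀) / p₁.
PN = (0.027 − 0.011) / 0.027 = 0.016 / 0.027 ≈ 0.5926

PN ≈ 0.593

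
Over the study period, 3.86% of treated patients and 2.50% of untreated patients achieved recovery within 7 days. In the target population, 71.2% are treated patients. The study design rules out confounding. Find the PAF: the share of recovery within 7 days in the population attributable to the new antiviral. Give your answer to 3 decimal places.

PAF ≈ 0.279

p₁ = 0.0386, p₀ = 0.025.
Overall risk P(Y=1) = π·p₁ + (1−π)·p₀ = 0.712×0.0386 + 0.288×0.025 = 0.034683.
Under exogeneity, PAF = [P(Y=1) − p₀] / P(Y=1).
PAF = (0.034683 − 0.025) / 0.034683 ≈ 0.2792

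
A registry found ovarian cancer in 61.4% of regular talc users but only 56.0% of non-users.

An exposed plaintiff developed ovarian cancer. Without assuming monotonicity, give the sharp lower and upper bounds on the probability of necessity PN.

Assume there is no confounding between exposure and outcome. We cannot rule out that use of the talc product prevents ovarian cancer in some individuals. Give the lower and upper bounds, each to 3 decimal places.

0.088 ≤ PN ≤ 0.717

p₁ = 0.614, p₀ = 0.56.
Under exogeneity alone the bounds on PN are max{0,(p₁−p₀)/p₁} ≤ PN ≤ min{1,(1−p₀)/p₁}.
  lower = (p₁ − p₀)/p₁ = 0.054 / 0.614 ≈ 0.0879
  upper = min{1, (1 − p₀)/p₁} = 0.44 / 0.614 ≈ 0.7166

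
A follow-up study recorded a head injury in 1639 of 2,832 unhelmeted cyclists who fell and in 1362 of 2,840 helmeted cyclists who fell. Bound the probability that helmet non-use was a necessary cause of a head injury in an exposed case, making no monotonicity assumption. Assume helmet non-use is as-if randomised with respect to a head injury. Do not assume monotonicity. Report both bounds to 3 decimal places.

p₁ = P(outcome | exposed) = 1639/2832 = 0.57874
p₀ = P(outcome | unexposed) = 1362/2840 = 0.47958
Under exogeneity alone the bounds on PN are max{0,(p₁−p₀)/p₁} ≤ PN ≤ min{1,(1−p₀)/p₁}.
  lower = (p₁ − p₀)/p₁ = 0.099165 / 0.57874 ≈ 0.1713
  upper = min{1, (1 − p₀)/p₁} = 0.52042 / 0.57874 ≈ 0.8992

0.171 ≤ PN ≤ 0.899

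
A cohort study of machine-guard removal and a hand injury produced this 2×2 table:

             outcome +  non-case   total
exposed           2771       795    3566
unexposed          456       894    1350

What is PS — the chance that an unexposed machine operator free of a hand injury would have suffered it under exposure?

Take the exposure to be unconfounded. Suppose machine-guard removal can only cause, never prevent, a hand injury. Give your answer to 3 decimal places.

p₁ = P(outcome | exposed) = 2771/3566 = 0.77706
p₀ = P(outcome | unexposed) = 456/1350 = 0.33778
Under exogeneity and monotonicity, PS = (p₁ − p₀) / (1 − p₀).
PS = (0.77706 − 0.33778) / (1 − 0.33778) = 0.43928 / 0.66222 ≈ 0.6633

PS ≈ 0.663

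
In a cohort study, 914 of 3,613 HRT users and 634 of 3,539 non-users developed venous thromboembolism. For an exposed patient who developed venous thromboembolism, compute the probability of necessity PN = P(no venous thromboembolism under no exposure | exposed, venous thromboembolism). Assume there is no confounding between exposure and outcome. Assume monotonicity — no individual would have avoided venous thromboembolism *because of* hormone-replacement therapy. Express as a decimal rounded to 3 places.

PN ≈ 0.292

p₁ = P(outcome | exposed) = 914/3613 = 0.25298
p₀ = P(outcome | unexposed) = 634/3539 = 0.17915
Under exogeneity and monotonicity, PN = (p₁ − p₀) / p₁.
PN = (0.25298 − 0.17915) / 0.25298 = 0.073829 / 0.25298 ≈ 0.2918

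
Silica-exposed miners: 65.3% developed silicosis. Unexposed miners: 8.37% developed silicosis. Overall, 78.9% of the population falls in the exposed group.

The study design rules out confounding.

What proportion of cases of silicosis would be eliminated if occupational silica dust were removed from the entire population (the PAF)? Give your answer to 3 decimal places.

p₁ = 0.653, p₀ = 0.0837.
Overall risk P(Y=1) = π·p₁ + (1−π)·p₀ = 0.789×0.653 + 0.211×0.0837 = 0.53288.
Under exogeneity, PAF = [P(Y=1) − p₀] / P(Y=1).
PAF = (0.53288 − 0.0837) / 0.53288 ≈ 0.8429

PAF ≈ 0.843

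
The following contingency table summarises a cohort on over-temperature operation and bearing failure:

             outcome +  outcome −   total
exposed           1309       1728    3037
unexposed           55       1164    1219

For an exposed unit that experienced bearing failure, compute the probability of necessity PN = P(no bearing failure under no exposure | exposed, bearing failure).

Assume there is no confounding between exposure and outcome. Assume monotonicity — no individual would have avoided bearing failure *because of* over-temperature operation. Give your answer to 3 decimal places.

p₁ = P(outcome | exposed) = 1309/3037 = 0.43102
p₀ = P(outcome | unexposed) = 55/1219 = 0.045119
Under exogeneity and monotonicity, PN = (p₁ − p₀) / p₁.
PN = (0.43102 − 0.045119) / 0.43102 = 0.3859 / 0.43102 ≈ 0.8953

PN ≈ 0.895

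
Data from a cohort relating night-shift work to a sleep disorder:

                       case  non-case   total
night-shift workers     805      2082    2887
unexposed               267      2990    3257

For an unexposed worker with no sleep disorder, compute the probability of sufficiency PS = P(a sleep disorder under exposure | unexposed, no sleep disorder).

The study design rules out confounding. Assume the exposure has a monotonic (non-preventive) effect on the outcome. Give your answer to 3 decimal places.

p₁ = P(outcome | exposed) = 805/2887 = 0.27884
p₀ = P(outcome | unexposed) = 267/3257 = 0.081977
Under exogeneity and monotonicity, PS = (p₁ − p₀) / (1 − p₀).
PS = (0.27884 − 0.081977) / (1 − 0.081977) = 0.19686 / 0.91802 ≈ 0.2144

PS ≈ 0.214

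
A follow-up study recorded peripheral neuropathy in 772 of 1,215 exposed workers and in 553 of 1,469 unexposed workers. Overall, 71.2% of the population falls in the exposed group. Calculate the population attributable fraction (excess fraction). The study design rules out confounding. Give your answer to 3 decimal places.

p₁ = P(outcome | exposed) = 772/1215 = 0.63539
p₀ = P(outcome | unexposed) = 553/1469 = 0.37645
Overall risk P(Y=1) = π·p₁ + (1−π)·p₀ = 0.712×0.63539 + 0.288×0.37645 = 0.56081.
Under exogeneity, PAF = [P(Y=1) − p₀] / P(Y=1).
PAF = (0.56081 − 0.37645) / 0.56081 ≈ 0.3288

PAF ≈ 0.329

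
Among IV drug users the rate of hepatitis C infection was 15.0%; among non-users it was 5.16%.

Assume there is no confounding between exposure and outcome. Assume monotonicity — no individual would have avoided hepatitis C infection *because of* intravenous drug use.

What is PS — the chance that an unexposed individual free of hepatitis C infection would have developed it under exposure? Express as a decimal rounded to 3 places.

p₁ = 0.15, p₀ = 0.0516.
Under exogeneity and monotonicity, PS = (p₁ − p₀) / (1 − p₀).
PS = (0.15 − 0.0516) / (1 − 0.0516) = 0.0984 / 0.9484 ≈ 0.1038

PS ≈ 0.104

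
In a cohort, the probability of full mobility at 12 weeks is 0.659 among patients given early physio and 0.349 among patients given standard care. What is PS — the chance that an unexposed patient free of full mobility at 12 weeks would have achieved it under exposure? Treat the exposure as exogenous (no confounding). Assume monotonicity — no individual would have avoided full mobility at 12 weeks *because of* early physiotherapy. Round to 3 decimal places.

PS ≈ 0.476

Let p₁ = 0.659, p₀ = 0.349.
Under exogeneity and monotonicity, PS = (p₁ − p₀) / (1 − p₀).
PS = (0.659 − 0.349) / (1 − 0.349) = 0.31 / 0.651 ≈ 0.4762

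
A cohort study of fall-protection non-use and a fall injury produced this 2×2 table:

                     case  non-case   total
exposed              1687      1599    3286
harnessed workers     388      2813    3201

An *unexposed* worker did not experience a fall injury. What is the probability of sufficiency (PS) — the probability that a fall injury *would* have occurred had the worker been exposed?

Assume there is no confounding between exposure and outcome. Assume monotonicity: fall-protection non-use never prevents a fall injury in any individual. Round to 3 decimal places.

PS ≈ 0.446

p₁ = P(outcome | exposed) = 1687/3286 = 0.51339
p₀ = P(outcome | unexposed) = 388/3201 = 0.12121
Under exogeneity and monotonicity, PS = (p₁ − p₀)/(1 − p₀).
PS = (0.51339 − 0.12121) / 0.87879 ≈ 0.4463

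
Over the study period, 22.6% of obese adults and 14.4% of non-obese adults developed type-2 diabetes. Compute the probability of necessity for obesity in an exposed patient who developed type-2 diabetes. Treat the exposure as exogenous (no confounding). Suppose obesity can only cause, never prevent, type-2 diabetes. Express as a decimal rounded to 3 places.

PN ≈ 0.363

p₁ = 0.226, p₀ = 0.144.
Under exogeneity and monotonicity, PN = (p₁ − p₀) / p₁.
PN = (0.226 − 0.144) / 0.226 = 0.082 / 0.226 ≈ 0.3628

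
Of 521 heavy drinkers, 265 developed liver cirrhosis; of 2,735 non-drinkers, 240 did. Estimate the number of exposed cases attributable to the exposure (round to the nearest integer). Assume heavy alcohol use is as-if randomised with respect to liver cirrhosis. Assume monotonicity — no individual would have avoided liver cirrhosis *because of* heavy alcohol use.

p₁ = P(outcome | exposed) = 265/521 = 0.50864
p₀ = P(outcome | unexposed) = 240/2735 = 0.087751
PN = (p₁ − p₀)/p₁ = (0.50864 − 0.087751) / 0.50864 ≈ 0.82748.
Attributable cases ≈ PN × (exposed cases) = 0.82748 × 265 ≈ 219.28.

about 219 cases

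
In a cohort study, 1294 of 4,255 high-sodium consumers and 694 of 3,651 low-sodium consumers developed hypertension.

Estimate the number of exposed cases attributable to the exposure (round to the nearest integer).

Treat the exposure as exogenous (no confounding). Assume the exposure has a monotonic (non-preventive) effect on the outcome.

about 485 cases

p₁ = P(outcome | exposed) = 1294/4255 = 0.30411
p₀ = P(outcome | unexposed) = 694/3651 = 0.19008
PN = (p₁ − p₀)/p₁ = (0.30411 − 0.19008) / 0.30411 ≈ 0.37495.
Attributable cases ≈ PN × (exposed cases) = 0.37495 × 1294 ≈ 485.19.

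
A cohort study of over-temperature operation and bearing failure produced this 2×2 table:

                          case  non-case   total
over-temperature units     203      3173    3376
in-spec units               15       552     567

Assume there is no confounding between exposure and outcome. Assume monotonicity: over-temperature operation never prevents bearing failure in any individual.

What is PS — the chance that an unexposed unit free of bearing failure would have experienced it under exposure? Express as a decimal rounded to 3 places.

p₁ = P(outcome | exposed) = 203/3376 = 0.06013
p₀ = P(outcome | unexposed) = 15/567 = 0.026455
Under exogeneity and monotonicity, PS = (p₁ − p₀)/(1 − p₀).
PS = (0.06013 − 0.026455) / 0.97354 ≈ 0.0346

PS ≈ 0.035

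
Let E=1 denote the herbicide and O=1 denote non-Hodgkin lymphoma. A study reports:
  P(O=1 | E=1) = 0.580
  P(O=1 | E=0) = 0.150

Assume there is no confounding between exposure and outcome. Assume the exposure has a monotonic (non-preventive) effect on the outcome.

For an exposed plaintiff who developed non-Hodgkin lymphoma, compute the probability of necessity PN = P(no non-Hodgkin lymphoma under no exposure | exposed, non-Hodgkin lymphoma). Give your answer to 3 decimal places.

Let p₁ = 0.58, p₀ = 0.15.
Under exogeneity and monotonicity, PN = (p₁ − p₀) / p₁.
PN = (0.58 − 0.15) / 0.58 = 0.43 / 0.58 ≈ 0.7414

PN ≈ 0.741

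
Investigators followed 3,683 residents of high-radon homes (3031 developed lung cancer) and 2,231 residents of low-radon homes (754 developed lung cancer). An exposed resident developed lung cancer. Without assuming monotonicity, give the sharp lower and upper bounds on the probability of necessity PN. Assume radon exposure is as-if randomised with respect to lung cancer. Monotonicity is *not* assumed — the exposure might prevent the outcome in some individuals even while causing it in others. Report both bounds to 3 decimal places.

p₁ = P(outcome | exposed) = 3031/3683 = 0.82297
p₀ = P(outcome | unexposed) = 754/2231 = 0.33797
Under exogeneity alone the bounds on PN are max{0,(p₁−p₀)/p₁} ≤ PN ≤ min{1,(1−p₀)/p₁}.
  lower = (p₁ − p₀)/p₁ = 0.48501 / 0.82297 ≈ 0.5893
  upper = min{1, (1 − p₀)/p₁} = 0.66203 / 0.82297 ≈ 0.8044

0.589 ≤ PN ≤ 0.804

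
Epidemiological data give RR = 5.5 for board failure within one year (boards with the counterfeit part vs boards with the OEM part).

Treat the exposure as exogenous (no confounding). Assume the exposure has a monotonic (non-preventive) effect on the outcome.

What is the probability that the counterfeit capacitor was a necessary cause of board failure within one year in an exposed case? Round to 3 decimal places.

Under exogeneity and monotonicity, PN = (RR − 1) / RR = 1 − 1/RR.
PN = (5.5 − 1) / 5.5 = 4.5 / 5.5 ≈ 0.8182

PN ≈ 0.818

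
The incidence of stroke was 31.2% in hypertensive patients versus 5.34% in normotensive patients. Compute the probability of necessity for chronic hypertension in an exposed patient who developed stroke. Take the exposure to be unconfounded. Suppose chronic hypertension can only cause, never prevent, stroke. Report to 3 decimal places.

p₁ = 0.312, p₀ = 0.0534.
Under exogeneity and monotonicity, PN = (p₁ − p₀) / p₁.
PN = (0.312 − 0.0534) / 0.312 = 0.2586 / 0.312 ≈ 0.8288

PN ≈ 0.829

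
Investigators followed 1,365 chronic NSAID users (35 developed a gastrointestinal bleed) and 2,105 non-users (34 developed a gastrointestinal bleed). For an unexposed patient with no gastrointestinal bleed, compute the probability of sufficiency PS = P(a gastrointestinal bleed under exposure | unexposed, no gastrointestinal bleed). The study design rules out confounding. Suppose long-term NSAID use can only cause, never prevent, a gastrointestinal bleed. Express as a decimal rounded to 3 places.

p₁ = P(outcome | exposed) = 35/1365 = 0.025641
p₀ = P(outcome | unexposed) = 34/2105 = 0.016152
Under exogeneity and monotonicity, PS = (p₁ − p₀) / (1 − p₀).
PS = (0.025641 − 0.016152) / (1 − 0.016152) = 0.009489 / 0.98385 ≈ 0.0096

PS ≈ 0.010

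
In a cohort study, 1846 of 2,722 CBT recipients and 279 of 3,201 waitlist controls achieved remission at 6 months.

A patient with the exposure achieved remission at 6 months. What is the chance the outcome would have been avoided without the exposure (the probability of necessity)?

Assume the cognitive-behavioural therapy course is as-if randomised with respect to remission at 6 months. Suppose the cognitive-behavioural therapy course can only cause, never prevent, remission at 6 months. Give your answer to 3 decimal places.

PN ≈ 0.871

p₁ = P(outcome | exposed) = 1846/2722 = 0.67818
p₀ = P(outcome | unexposed) = 279/3201 = 0.08716
Under exogeneity and monotonicity, PN = (p₁ − p₀) / p₁.
PN = (0.67818 − 0.08716) / 0.67818 = 0.59102 / 0.67818 ≈ 0.8715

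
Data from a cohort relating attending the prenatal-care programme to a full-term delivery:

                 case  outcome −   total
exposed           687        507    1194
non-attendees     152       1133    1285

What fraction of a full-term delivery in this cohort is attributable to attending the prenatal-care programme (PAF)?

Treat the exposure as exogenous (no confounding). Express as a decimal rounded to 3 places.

p₁ = P(outcome | exposed) = 687/1194 = 0.57538
p₀ = P(outcome | unexposed) = 152/1285 = 0.11829
Exposure prevalence π = 1194/2479 = 0.48165; overall risk P(Y=1) = 0.33844.
Under exogeneity, PAF = [P(Y=1) − p₀]/P(Y=1).
PAF = (0.33844 − 0.11829) / 0.33844 ≈ 0.6505

PAF ≈ 0.650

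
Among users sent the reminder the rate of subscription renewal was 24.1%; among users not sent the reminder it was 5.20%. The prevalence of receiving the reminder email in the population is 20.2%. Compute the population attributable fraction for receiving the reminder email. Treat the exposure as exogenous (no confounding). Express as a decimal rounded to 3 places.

p₁ = 0.241, p₀ = 0.052.
Overall risk P(Y=1) = π·p₁ + (1−π)·p₀ = 0.202×0.241 + 0.798×0.052 = 0.090178.
Under exogeneity, PAF = [P(Y=1) − p₀] / P(Y=1).
PAF = (0.090178 − 0.052) / 0.090178 ≈ 0.4234

PAF ≈ 0.423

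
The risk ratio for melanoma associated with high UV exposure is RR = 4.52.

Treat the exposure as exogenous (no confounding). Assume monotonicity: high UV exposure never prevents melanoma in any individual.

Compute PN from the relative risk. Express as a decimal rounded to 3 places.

PN ≈ 0.779

Under exogeneity and monotonicity, PN = (RR − 1) / RR = 1 − 1/RR.
PN = (4.52 − 1) / 4.52 = 3.52 / 4.52 ≈ 0.7788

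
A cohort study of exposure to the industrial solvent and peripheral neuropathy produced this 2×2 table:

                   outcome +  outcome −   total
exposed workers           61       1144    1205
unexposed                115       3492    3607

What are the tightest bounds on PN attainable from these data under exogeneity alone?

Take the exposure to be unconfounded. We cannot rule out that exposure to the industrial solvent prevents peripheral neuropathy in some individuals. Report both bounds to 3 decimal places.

p₁ = P(outcome | exposed) = 61/1205 = 0.050622
p₀ = P(outcome | unexposed) = 115/3607 = 0.031882
Under exogeneity alone the bounds on PN are max{0,(p₁−p₀)/p₁} ≤ PN ≤ min{1,(1−p₀)/p₁}.
  lower = (p₁ − p₀)/p₁ = 0.01874 / 0.050622 ≈ 0.3702
  upper = min{1, (1 − p₀)/p₁} = 0.96812 / 0.050622 ≈ 19.1243 → capped at 1

0.370 ≤ PN ≤ 1.000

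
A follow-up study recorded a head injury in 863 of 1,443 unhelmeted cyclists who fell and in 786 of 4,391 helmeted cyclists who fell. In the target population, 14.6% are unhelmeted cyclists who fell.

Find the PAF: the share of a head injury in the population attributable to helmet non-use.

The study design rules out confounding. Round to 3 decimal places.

p₁ = P(outcome | exposed) = 863/1443 = 0.59806
p₀ = P(outcome | unexposed) = 786/4391 = 0.179
Overall risk P(Y=1) = π·p₁ + (1−π)·p₀ = 0.146×0.59806 + 0.854×0.179 = 0.24018.
Under exogeneity, PAF = [P(Y=1) − p₀] / P(Y=1).
PAF = (0.24018 − 0.179) / 0.24018 ≈ 0.2547

PAF ≈ 0.255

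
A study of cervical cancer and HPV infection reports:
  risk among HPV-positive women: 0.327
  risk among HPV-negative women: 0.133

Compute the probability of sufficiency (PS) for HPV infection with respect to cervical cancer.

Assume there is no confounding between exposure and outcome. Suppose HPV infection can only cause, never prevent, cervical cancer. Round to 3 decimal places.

Let p₁ = 0.327, p₀ = 0.133.
Under exogeneity and monotonicity, PS = (p₁ − p₀) / (1 − p₀).
PS = (0.327 − 0.133) / (1 − 0.133) = 0.194 / 0.867 ≈ 0.2238

PS ≈ 0.224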